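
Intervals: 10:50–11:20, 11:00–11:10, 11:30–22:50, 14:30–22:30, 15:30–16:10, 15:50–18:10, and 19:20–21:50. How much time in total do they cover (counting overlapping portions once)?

Merged: 10:50–11:20, 11:30–22:50.
Lengths: 30 min + 11 h 20 min = 11 h 50 min.

11 h 50 min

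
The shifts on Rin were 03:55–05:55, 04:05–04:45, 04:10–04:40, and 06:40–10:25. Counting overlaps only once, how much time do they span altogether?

Merged: 03:55-05:55, 06:40-10:25.
Lengths: 2 h + 3 h 45 min = 5 h 45 min.

5 h 45 min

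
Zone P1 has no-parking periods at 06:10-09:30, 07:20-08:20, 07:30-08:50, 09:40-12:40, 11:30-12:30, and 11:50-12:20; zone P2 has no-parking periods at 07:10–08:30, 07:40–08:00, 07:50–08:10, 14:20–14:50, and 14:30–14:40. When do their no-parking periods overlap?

07:10-08:30

Merge the first list: 06:10-09:30, 09:40-12:40.
Merge the second list: 07:10-08:30, 14:20-14:50.
06:10-09:30 overlaps B on 07:10-08:30.
09:40-12:40 falls entirely outside B.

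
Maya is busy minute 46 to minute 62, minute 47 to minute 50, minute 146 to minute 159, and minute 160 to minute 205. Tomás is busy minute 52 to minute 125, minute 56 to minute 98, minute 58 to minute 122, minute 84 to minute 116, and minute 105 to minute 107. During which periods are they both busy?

minute 52 to minute 62

Merge the first list: minute 46 to minute 62, minute 146 to minute 159, minute 160 to minute 205.
Merge the second list: minute 52 to minute 125.
minute 46 to minute 62 meets the second set on minute 52 to minute 62.
minute 146 to minute 159: no overlap with the second set.
minute 160 to minute 205: no overlap with the second set.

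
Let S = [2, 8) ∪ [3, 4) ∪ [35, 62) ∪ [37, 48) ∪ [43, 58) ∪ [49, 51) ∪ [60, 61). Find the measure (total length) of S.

33

Merged: [2, 8), [35, 62).
Lengths: 6 + 27 = 33.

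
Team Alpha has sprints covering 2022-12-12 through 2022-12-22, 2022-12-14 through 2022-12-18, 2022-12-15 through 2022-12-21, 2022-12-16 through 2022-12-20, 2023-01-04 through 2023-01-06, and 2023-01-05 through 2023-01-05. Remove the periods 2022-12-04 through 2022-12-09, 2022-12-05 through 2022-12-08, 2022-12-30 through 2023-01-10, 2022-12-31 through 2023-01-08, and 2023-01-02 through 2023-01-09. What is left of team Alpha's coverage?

2022-12-12 through 2022-12-22

A, merged: 2022-12-12 through 2022-12-22, 2023-01-04 through 2023-01-06.
B, merged: 2022-12-04 through 2022-12-09, 2022-12-30 through 2023-01-10.
2022-12-12 through 2022-12-22 is untouched.
2023-01-04 through 2023-01-06 lies entirely inside B → drops out.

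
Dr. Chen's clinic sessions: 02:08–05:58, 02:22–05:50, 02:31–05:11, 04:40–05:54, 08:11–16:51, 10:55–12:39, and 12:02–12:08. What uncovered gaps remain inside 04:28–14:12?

05:58-08:11

After merging, the occupied span is 02:08-05:58, 08:11-16:51.
Complement within 04:28-14:12: 05:58-08:11.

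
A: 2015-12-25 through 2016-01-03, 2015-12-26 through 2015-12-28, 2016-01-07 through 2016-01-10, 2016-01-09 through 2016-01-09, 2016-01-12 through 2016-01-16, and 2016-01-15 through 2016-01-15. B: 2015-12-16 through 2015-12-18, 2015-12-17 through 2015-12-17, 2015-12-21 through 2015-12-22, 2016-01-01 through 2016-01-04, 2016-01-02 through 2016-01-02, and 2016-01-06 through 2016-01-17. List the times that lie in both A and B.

2016-01-01 through 2016-01-03, 2016-01-07 through 2016-01-10, 2016-01-12 through 2016-01-16

First set merges to 2015-12-25 through 2016-01-03, 2016-01-07 through 2016-01-10, 2016-01-12 through 2016-01-16.
Second set merges to 2015-12-16 through 2015-12-18, 2015-12-21 through 2015-12-22, 2016-01-01 through 2016-01-04, 2016-01-06 through 2016-01-17.
2015-12-25 through 2016-01-03 overlaps B on 2016-01-01 through 2016-01-03.
2016-01-07 through 2016-01-10 overlaps B on 2016-01-07 through 2016-01-10.
2016-01-12 through 2016-01-16 overlaps B on 2016-01-12 through 2016-01-16.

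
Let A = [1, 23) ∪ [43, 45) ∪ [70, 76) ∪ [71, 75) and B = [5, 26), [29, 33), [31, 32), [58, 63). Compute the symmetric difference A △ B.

First set merges to [1, 23), [43, 45), [70, 76).
Second set merges to [5, 26), [29, 33), [58, 63).
Only in the first: [1, 5), [43, 45), [70, 76).
Only in the second: [23, 26), [29, 33), [58, 63).
Together these are the periods covered by exactly one.

[1, 5) ∪ [23, 26) ∪ [29, 33) ∪ [43, 45) ∪ [58, 63) ∪ [70, 76)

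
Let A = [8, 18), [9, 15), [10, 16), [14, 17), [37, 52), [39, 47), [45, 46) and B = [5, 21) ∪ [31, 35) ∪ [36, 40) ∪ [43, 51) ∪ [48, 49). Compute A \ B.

Merge the first list: [8, 18), [37, 52).
Merge the second list: [5, 21), [31, 35), [36, 40), [43, 51).
[8, 18) lies entirely inside B → drops out.
[37, 52) with B removed leaves [40, 43), [51, 52).

[40, 43) ∪ [51, 52)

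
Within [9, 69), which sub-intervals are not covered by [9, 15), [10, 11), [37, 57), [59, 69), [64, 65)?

[15, 37) ∪ [57, 59)

The merged coverage is [9, 15), [37, 57), [59, 69).
Gaps within [9, 69): [15, 37), [57, 59).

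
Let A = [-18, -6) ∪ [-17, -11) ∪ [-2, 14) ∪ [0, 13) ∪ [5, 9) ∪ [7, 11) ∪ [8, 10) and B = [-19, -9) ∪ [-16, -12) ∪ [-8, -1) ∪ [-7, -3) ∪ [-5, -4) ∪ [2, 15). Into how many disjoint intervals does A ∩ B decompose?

4

Merge the first list: [-18, -6), [-2, 14).
Merge the second list: [-19, -9), [-8, -1), [2, 15).
A ∩ B = [-18, -9), [-8, -6), [-2, -1), [2, 14).
That is 4 disjoint pieces.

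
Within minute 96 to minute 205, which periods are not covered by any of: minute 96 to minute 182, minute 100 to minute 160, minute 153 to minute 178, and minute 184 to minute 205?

After merging, the occupied span is minute 96 to minute 182, minute 184 to minute 205.
Uncovered inside minute 96 to minute 205: minute 182 to minute 184.

minute 182 to minute 184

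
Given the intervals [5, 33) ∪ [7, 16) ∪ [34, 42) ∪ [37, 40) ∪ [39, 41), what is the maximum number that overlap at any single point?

3

Sweep endpoints in order; track running count of active intervals.
Peak of 3 reached at 39.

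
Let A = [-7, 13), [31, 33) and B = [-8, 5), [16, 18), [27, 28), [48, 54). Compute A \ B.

[-7, 13) with B removed leaves [5, 13).
[31, 33) is untouched.

[5, 13) ∪ [31, 33)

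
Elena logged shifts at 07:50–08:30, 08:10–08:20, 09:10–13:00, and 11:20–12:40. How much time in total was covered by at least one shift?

4 h 30 min

Merged: 07:50–08:30, 09:10–13:00.
Lengths: 40 min + 3 h 50 min = 4 h 30 min.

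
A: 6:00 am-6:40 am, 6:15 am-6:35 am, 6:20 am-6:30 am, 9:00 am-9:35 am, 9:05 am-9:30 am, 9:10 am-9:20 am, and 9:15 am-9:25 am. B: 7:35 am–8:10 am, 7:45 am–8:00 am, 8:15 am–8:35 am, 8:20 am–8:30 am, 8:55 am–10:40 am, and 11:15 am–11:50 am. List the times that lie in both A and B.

First set merges to 6:00 am–6:40 am, 9:00 am–9:35 am.
Second set merges to 7:35 am–8:10 am, 8:15 am–8:35 am, 8:55 am–10:40 am, 11:15 am–11:50 am.
6:00 am–6:40 am: no overlap with the second set.
9:00 am–9:35 am meets the second set on 9:00 am–9:35 am.

9:00 am–9:35 am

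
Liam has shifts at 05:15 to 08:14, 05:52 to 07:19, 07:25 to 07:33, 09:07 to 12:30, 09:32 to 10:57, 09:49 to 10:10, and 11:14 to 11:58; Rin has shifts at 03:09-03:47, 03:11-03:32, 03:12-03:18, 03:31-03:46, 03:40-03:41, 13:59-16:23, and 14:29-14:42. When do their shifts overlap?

Merge the first list: 05:15-08:14, 09:07-12:30.
Merge the second list: 03:09-03:47, 13:59-16:23.
05:15-08:14 falls entirely outside B.
09:07-12:30 falls entirely outside B.
No overlap.

none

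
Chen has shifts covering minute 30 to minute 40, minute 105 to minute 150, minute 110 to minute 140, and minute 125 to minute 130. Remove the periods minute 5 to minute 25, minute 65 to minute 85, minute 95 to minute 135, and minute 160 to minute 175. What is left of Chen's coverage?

minute 30 to minute 40, minute 135 to minute 150

First set merges to minute 30 to minute 40, minute 105 to minute 150.
minute 30 to minute 40: no B overlap → unchanged.
minute 105 to minute 150 minus B → minute 135 to minute 150.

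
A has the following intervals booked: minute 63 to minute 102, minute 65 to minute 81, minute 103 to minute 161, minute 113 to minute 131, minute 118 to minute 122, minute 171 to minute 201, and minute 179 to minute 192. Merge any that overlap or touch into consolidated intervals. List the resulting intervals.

minute 63 to minute 102, minute 103 to minute 161, minute 171 to minute 201

minute 65 to minute 81 overlaps/touches minute 63 to minute 102 → extend to minute 63 to minute 102.
minute 103 to minute 161 is disjoint → start new block.
minute 113 to minute 131 overlaps/touches minute 103 to minute 161 → extend to minute 103 to minute 161.
minute 118 to minute 122 overlaps/touches minute 103 to minute 161 → extend to minute 103 to minute 161.
minute 171 to minute 201 is disjoint → start new block.
minute 179 to minute 192 overlaps/touches minute 171 to minute 201 → extend to minute 171 to minute 201.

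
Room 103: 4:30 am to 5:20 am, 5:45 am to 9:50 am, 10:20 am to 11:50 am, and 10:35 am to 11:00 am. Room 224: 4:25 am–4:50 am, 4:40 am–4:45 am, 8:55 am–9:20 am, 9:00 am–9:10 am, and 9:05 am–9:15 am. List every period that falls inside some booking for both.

4:30 am–4:50 am, 8:55 am–9:20 am

First set merges to 4:30 am–5:20 am, 5:45 am–9:50 am, 10:20 am–11:50 am.
Second set merges to 4:25 am–4:50 am, 8:55 am–9:20 am.
4:30 am–5:20 am ∩ B → 4:30 am–4:50 am.
5:45 am–9:50 am ∩ B → 8:55 am–9:20 am.
10:20 am–11:50 am meets no B interval.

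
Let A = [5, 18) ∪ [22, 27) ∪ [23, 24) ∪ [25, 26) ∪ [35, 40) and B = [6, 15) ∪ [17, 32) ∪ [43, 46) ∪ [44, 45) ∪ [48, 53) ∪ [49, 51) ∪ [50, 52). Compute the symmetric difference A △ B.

[5, 6) ∪ [15, 17) ∪ [18, 22) ∪ [27, 32) ∪ [35, 40) ∪ [43, 46) ∪ [48, 53)

Merge the first list: [5, 18), [22, 27), [35, 40).
Merge the second list: [6, 15), [17, 32), [43, 46), [48, 53).
Only in the first: [5, 6), [15, 17), [35, 40).
Only in the second: [18, 22), [27, 32), [43, 46), [48, 53).
Together these are the periods covered by exactly one.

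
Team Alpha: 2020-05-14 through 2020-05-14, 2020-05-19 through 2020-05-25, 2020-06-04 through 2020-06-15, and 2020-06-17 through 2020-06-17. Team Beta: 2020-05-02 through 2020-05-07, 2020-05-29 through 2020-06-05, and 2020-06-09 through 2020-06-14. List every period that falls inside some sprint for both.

2020-05-14 through 2020-05-14 meets no B interval.
2020-05-19 through 2020-05-25 meets no B interval.
2020-06-04 through 2020-06-15 ∩ B → 2020-06-04 through 2020-06-05, 2020-06-09 through 2020-06-14.
2020-06-17 through 2020-06-17 meets no B interval.

2020-06-04 through 2020-06-05, 2020-06-09 through 2020-06-14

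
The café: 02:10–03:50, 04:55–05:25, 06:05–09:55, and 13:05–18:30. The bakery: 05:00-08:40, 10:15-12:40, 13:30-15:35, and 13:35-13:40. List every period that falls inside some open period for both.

05:00–05:25, 06:05–08:40, 13:30–15:35

Second set merges to 05:00–08:40, 10:15–12:40, 13:30–15:35.
02:10–03:50: no overlap with the second set.
04:55–05:25 meets the second set on 05:00–05:25.
06:05–09:55 meets the second set on 06:05–08:40.
13:05–18:30 meets the second set on 13:30–15:35.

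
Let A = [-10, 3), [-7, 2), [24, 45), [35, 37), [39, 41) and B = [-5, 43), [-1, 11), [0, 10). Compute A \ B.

[-10, -5) ∪ [43, 45)

A, merged: [-10, 3), [24, 45).
B, merged: [-5, 43).
[-10, 3) \ B = [-10, -5).
[24, 45) \ B = [43, 45).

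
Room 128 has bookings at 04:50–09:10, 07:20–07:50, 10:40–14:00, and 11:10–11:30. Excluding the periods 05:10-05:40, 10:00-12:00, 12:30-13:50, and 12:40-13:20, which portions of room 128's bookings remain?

Merge the first list: 04:50-09:10, 10:40-14:00.
Merge the second list: 05:10-05:40, 10:00-12:00, 12:30-13:50.
04:50-09:10 \ B = 04:50-05:10, 05:40-09:10.
10:40-14:00 \ B = 12:00-12:30, 13:50-14:00.

04:50-05:10, 05:40-09:10, 12:00-12:30, 13:50-14:00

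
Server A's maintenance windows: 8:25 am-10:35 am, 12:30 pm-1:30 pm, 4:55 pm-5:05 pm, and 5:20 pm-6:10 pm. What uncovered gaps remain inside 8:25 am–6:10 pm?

10:35 am–12:30 pm, 1:30 pm–4:55 pm, 5:05 pm–5:20 pm

Covered (merged): 8:25 am–10:35 am, 12:30 pm–1:30 pm, 4:55 pm–5:05 pm, 5:20 pm–6:10 pm.
Complement within 8:25 am–6:10 pm: 10:35 am–12:30 pm, 1:30 pm–4:55 pm, 5:05 pm–5:20 pm.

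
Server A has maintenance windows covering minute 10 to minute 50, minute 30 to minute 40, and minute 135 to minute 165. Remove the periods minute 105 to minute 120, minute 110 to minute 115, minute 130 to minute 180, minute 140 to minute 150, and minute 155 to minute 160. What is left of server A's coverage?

Merge the first list: minute 10 to minute 50, minute 135 to minute 165.
Merge the second list: minute 105 to minute 120, minute 130 to minute 180.
minute 10 to minute 50: nothing removed.
minute 135 to minute 165: entirely removed.

minute 10 to minute 50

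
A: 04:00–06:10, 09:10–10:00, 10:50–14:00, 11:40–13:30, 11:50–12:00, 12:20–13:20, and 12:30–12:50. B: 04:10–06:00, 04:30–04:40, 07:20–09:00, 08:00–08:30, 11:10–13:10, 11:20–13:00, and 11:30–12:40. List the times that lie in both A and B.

04:10–06:00, 11:10–13:10

First set merges to 04:00–06:10, 09:10–10:00, 10:50–14:00.
Second set merges to 04:10–06:00, 07:20–09:00, 11:10–13:10.
04:00–06:10 overlaps B on 04:10–06:00.
09:10–10:00 falls entirely outside B.
10:50–14:00 overlaps B on 11:10–13:10.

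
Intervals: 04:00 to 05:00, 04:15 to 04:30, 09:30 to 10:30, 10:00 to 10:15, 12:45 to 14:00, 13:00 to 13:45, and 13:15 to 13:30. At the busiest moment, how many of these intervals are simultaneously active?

Sweep endpoints in order; track running count of active intervals.
Peak of 3 reached at 13:15.

3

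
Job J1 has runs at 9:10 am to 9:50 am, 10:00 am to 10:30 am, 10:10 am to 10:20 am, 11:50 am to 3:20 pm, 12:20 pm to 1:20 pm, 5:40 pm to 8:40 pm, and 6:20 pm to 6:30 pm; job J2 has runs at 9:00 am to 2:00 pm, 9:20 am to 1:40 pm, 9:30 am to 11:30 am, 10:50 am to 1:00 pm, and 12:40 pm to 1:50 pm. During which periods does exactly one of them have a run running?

9:00 am–9:10 am, 9:50 am–10:00 am, 10:30 am–11:50 am, 2:00 pm–3:20 pm, 5:40 pm–8:40 pm

First set merges to 9:10 am–9:50 am, 10:00 am–10:30 am, 11:50 am–3:20 pm, 5:40 pm–8:40 pm.
Second set merges to 9:00 am–2:00 pm.
A but not B: 2:00 pm–3:20 pm, 5:40 pm–8:40 pm.
B but not A: 9:00 am–9:10 am, 9:50 am–10:00 am, 10:30 am–11:50 am.
Combining gives A △ B.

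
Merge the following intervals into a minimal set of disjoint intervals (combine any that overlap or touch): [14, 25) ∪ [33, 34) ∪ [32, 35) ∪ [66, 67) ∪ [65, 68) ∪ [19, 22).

[14, 25) ∪ [32, 35) ∪ [65, 68)

Sort by start: [14, 25), [19, 22), [32, 35), [33, 34), [65, 68), [66, 67).
[19, 22) overlaps/touches [14, 25) → extend to [14, 25).
[32, 35) is disjoint → start new block.
[33, 34) overlaps/touches [32, 35) → extend to [32, 35).
[65, 68) is disjoint → start new block.
[66, 67) overlaps/touches [65, 68) → extend to [65, 68).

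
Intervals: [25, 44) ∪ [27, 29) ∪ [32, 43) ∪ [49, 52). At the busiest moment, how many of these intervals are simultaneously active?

Walk the sorted start/end points keeping a running depth.
The depth first hits 2 at 27.

2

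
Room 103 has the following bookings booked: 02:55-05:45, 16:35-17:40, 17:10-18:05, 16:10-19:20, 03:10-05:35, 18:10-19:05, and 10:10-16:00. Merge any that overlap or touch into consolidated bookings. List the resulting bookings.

02:55–05:45, 10:10–16:00, 16:10–19:20

Sort by start: 02:55–05:45, 03:10–05:35, 10:10–16:00, 16:10–19:20, 16:35–17:40, 17:10–18:05, 18:10–19:05.
03:10–05:35 overlaps/touches 02:55–05:45 → extend to 02:55–05:45.
10:10–16:00 is disjoint → start new block.
16:10–19:20 is disjoint → start new block.
16:35–17:40 overlaps/touches 16:10–19:20 → extend to 16:10–19:20.
17:10–18:05 overlaps/touches 16:10–19:20 → extend to 16:10–19:20.
18:10–19:05 overlaps/touches 16:10–19:20 → extend to 16:10–19:20.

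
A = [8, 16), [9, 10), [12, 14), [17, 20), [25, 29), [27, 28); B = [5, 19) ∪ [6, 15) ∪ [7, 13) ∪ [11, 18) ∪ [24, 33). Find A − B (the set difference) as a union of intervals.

[19, 20)

A, merged: [8, 16), [17, 20), [25, 29).
B, merged: [5, 19), [24, 33).
[8, 16): fully covered by B → removed.
[17, 20) minus B → [19, 20).
[25, 29): fully covered by B → removed.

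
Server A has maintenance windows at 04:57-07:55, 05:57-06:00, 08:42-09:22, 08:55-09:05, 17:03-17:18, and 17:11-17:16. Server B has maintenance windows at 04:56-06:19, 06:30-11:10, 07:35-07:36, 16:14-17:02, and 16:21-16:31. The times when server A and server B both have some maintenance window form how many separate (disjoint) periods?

First set merges to 04:57–07:55, 08:42–09:22, 17:03–17:18.
Second set merges to 04:56–06:19, 06:30–11:10, 16:14–17:02.
A ∩ B = 04:57–06:19, 06:30–07:55, 08:42–09:22.
That is 3 disjoint pieces.

3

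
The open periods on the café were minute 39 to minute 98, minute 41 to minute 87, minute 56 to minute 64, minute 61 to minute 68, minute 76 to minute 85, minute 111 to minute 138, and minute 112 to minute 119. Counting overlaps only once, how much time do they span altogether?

86 minutes

Merged: minute 39 to minute 98, minute 111 to minute 138.
Lengths: 59 minutes + 27 minutes = 86 minutes.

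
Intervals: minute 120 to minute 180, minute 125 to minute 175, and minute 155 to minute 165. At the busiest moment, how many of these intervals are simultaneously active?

Walk the sorted start/end points keeping a running depth.
The depth first hits 3 at minute 155.

3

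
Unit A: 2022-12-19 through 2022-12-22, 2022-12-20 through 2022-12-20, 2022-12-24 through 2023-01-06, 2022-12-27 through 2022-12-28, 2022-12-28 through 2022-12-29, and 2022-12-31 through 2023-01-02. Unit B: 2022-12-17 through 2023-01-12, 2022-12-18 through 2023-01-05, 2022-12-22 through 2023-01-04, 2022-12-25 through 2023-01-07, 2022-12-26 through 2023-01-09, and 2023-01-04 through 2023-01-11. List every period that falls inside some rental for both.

2022-12-19 through 2022-12-22, 2022-12-24 through 2023-01-06

A, merged: 2022-12-19 through 2022-12-22, 2022-12-24 through 2023-01-06.
B, merged: 2022-12-17 through 2023-01-12.
2022-12-19 through 2022-12-22 meets the second set on 2022-12-19 through 2022-12-22.
2022-12-24 through 2023-01-06 meets the second set on 2022-12-24 through 2023-01-06.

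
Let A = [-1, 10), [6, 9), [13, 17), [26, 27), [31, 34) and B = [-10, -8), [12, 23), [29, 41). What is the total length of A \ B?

First set merges to [-1, 10), [13, 17), [26, 27), [31, 34).
A \ B = [-1, 10), [26, 27).
Total: 11 + 1 = 12.

12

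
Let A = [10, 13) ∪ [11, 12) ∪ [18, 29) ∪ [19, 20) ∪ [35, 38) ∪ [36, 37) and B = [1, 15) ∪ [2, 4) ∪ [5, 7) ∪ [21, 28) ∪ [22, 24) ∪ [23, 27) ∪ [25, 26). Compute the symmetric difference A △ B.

First set merges to [10, 13), [18, 29), [35, 38).
Second set merges to [1, 15), [21, 28).
A but not B: [18, 21), [28, 29), [35, 38).
B but not A: [1, 10), [13, 15).
Combining gives A △ B.

[1, 10) ∪ [13, 15) ∪ [18, 21) ∪ [28, 29) ∪ [35, 38)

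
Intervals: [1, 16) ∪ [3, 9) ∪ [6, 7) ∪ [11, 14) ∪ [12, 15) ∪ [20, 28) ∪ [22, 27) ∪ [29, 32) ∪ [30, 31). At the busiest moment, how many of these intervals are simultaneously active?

3

At 6, 3 of the intervals are simultaneously active.
No point has more.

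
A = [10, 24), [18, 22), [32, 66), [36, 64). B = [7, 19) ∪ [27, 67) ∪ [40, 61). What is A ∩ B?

[10, 19) ∪ [32, 66)

A, merged: [10, 24), [32, 66).
B, merged: [7, 19), [27, 67).
[10, 24) ∩ B → [10, 19).
[32, 66) ∩ B → [32, 66).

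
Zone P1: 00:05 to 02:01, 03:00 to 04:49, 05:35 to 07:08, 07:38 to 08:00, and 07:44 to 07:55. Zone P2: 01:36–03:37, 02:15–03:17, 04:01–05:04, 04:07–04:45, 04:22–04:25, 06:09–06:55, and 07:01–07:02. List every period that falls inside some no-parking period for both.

01:36–02:01, 03:00–03:37, 04:01–04:49, 06:09–06:55, 07:01–07:02

Merge the first list: 00:05–02:01, 03:00–04:49, 05:35–07:08, 07:38–08:00.
Merge the second list: 01:36–03:37, 04:01–05:04, 06:09–06:55, 07:01–07:02.
00:05–02:01 overlaps B on 01:36–02:01.
03:00–04:49 overlaps B on 03:00–03:37, 04:01–04:49.
05:35–07:08 overlaps B on 06:09–06:55, 07:01–07:02.
07:38–08:00 falls entirely outside B.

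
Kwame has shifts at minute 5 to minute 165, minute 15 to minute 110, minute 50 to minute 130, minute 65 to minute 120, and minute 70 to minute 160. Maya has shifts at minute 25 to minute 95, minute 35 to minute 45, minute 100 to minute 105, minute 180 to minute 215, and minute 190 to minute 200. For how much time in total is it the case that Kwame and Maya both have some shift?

A, merged: minute 5 to minute 165.
B, merged: minute 25 to minute 95, minute 100 to minute 105, minute 180 to minute 215.
A ∩ B = minute 25 to minute 95, minute 100 to minute 105.
Total: 70 minutes + 5 minutes = 75 minutes.

75 minutes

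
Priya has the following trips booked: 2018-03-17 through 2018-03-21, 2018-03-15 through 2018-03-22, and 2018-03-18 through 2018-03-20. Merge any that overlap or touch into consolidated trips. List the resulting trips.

Sort by start: 2018-03-15 through 2018-03-22, 2018-03-17 through 2018-03-21, 2018-03-18 through 2018-03-20.
2018-03-17 through 2018-03-21 overlaps/touches 2018-03-15 through 2018-03-22 → extend to 2018-03-15 through 2018-03-22.
2018-03-18 through 2018-03-20 overlaps/touches 2018-03-15 through 2018-03-22 → extend to 2018-03-15 through 2018-03-22.

2018-03-15 through 2018-03-22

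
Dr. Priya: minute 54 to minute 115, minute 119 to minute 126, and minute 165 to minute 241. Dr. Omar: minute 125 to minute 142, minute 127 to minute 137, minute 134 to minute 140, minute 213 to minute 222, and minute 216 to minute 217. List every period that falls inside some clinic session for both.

Second set merges to minute 125 to minute 142, minute 213 to minute 222.
minute 54 to minute 115 falls entirely outside B.
minute 119 to minute 126 overlaps B on minute 125 to minute 126.
minute 165 to minute 241 overlaps B on minute 213 to minute 222.

minute 125 to minute 126, minute 213 to minute 222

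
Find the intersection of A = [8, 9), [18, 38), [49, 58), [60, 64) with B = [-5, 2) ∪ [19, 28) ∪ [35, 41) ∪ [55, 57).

[19, 28) ∪ [35, 38) ∪ [55, 57)

[8, 9) falls entirely outside B.
[18, 38) overlaps B on [19, 28), [35, 38).
[49, 58) overlaps B on [55, 57).
[60, 64) falls entirely outside B.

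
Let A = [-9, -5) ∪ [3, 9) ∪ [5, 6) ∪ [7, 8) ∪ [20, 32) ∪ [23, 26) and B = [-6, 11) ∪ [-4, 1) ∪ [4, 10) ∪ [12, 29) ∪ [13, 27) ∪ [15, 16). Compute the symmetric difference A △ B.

A, merged: [-9, -5), [3, 9), [20, 32).
B, merged: [-6, 11), [12, 29).
Only in the first: [-9, -6), [29, 32).
Only in the second: [-5, 3), [9, 11), [12, 20).
Together these are the periods covered by exactly one.

[-9, -6) ∪ [-5, 3) ∪ [9, 11) ∪ [12, 20) ∪ [29, 32)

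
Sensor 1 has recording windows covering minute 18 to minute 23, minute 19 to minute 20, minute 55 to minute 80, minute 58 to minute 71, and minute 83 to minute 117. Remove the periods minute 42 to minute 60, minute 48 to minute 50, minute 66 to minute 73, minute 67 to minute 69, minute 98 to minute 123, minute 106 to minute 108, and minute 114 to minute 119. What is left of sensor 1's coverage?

minute 18 to minute 23, minute 60 to minute 66, minute 73 to minute 80, minute 83 to minute 98

First set merges to minute 18 to minute 23, minute 55 to minute 80, minute 83 to minute 117.
Second set merges to minute 42 to minute 60, minute 66 to minute 73, minute 98 to minute 123.
minute 18 to minute 23: no B overlap → unchanged.
minute 55 to minute 80 minus B → minute 60 to minute 66, minute 73 to minute 80.
minute 83 to minute 117 minus B → minute 83 to minute 98.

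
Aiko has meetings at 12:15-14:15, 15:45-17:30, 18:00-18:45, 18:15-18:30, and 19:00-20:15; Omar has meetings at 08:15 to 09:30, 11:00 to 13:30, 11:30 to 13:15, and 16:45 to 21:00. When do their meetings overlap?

12:15–13:30, 16:45–17:30, 18:00–18:45, 19:00–20:15

First set merges to 12:15–14:15, 15:45–17:30, 18:00–18:45, 19:00–20:15.
Second set merges to 08:15–09:30, 11:00–13:30, 16:45–21:00.
12:15–14:15 overlaps B on 12:15–13:30.
15:45–17:30 overlaps B on 16:45–17:30.
18:00–18:45 overlaps B on 18:00–18:45.
19:00–20:15 overlaps B on 19:00–20:15.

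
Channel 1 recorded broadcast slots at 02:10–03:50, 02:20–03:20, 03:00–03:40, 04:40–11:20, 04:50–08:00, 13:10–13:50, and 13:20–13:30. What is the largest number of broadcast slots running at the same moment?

3

Sweep endpoints in order; track running count of active intervals.
Peak of 3 reached at 03:00.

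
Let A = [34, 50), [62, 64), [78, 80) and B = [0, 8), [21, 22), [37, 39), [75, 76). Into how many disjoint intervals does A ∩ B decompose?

A ∩ B = [37, 39).
That is 1 disjoint piece.

1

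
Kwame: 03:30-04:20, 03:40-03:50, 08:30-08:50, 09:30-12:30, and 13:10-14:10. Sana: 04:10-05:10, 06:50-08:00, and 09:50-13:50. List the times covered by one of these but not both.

Merge the first list: 03:30-04:20, 08:30-08:50, 09:30-12:30, 13:10-14:10.
A \ B = 03:30-04:10, 08:30-08:50, 09:30-09:50, 13:50-14:10.
B \ A = 04:20-05:10, 06:50-08:00, 12:30-13:10.
Union of the two gives the symmetric difference.

03:30-04:10, 04:20-05:10, 06:50-08:00, 08:30-08:50, 09:30-09:50, 12:30-13:10, 13:50-14:10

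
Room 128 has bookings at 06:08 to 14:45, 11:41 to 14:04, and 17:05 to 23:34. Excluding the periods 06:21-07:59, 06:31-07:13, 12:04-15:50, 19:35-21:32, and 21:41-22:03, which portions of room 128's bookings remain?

Merge the first list: 06:08-14:45, 17:05-23:34.
Merge the second list: 06:21-07:59, 12:04-15:50, 19:35-21:32, 21:41-22:03.
06:08-14:45 minus B → 06:08-06:21, 07:59-12:04.
17:05-23:34 minus B → 17:05-19:35, 21:32-21:41, 22:03-23:34.

06:08-06:21, 07:59-12:04, 17:05-19:35, 21:32-21:41, 22:03-23:34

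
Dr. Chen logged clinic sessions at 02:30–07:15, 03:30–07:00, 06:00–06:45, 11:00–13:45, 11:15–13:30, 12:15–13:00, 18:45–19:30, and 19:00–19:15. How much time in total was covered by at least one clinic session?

8 h 15 min

Merged: 02:30-07:15, 11:00-13:45, 18:45-19:30.
Lengths: 4 h 45 min + 2 h 45 min + 45 min = 8 h 15 min.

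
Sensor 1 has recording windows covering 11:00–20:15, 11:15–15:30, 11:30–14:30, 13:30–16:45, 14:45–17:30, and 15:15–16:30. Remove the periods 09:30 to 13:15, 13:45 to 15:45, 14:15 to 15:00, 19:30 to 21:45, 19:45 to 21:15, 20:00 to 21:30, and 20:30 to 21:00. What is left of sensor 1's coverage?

First set merges to 11:00-20:15.
Second set merges to 09:30-13:15, 13:45-15:45, 19:30-21:45.
11:00-20:15 minus B → 13:15-13:45, 15:45-19:30.

13:15-13:45, 15:45-19:30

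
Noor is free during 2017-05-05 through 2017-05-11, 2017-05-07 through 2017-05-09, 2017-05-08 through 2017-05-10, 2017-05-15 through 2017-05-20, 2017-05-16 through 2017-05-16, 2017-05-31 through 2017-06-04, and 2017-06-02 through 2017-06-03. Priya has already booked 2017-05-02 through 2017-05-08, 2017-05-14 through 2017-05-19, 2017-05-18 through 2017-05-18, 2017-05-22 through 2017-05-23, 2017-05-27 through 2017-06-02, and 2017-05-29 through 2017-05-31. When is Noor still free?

2017-05-09 through 2017-05-11, 2017-05-20 through 2017-05-20, 2017-06-03 through 2017-06-04

First set merges to 2017-05-05 through 2017-05-11, 2017-05-15 through 2017-05-20, 2017-05-31 through 2017-06-04.
Second set merges to 2017-05-02 through 2017-05-08, 2017-05-14 through 2017-05-19, 2017-05-22 through 2017-05-23, 2017-05-27 through 2017-06-02.
2017-05-05 through 2017-05-11 with B removed leaves 2017-05-09 through 2017-05-11.
2017-05-15 through 2017-05-20 with B removed leaves 2017-05-20 through 2017-05-20.
2017-05-31 through 2017-06-04 with B removed leaves 2017-06-03 through 2017-06-04.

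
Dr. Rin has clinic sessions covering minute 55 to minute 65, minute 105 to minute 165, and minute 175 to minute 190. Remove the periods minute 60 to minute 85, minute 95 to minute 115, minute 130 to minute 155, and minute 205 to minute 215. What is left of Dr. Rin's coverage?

minute 55 to minute 65 \ B = minute 55 to minute 60.
minute 105 to minute 165 \ B = minute 115 to minute 130, minute 155 to minute 165.
minute 175 to minute 190: nothing removed.

minute 55 to minute 60, minute 115 to minute 130, minute 155 to minute 165, minute 175 to minute 190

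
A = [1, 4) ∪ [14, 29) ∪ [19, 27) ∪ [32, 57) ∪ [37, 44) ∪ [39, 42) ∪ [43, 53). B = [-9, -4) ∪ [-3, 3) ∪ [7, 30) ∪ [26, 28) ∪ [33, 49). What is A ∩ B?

A, merged: [1, 4), [14, 29), [32, 57).
B, merged: [-9, -4), [-3, 3), [7, 30), [33, 49).
[1, 4) ∩ B → [1, 3).
[14, 29) ∩ B → [14, 29).
[32, 57) ∩ B → [33, 49).

[1, 3) ∪ [14, 29) ∪ [33, 49)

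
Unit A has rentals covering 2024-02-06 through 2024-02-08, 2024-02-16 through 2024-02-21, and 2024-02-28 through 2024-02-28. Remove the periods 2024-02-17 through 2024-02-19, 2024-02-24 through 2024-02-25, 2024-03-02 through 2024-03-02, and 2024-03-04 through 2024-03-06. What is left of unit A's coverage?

2024-02-06 through 2024-02-08: no B overlap → unchanged.
2024-02-16 through 2024-02-21 minus B → 2024-02-16 through 2024-02-16, 2024-02-20 through 2024-02-21.
2024-02-28 through 2024-02-28: no B overlap → unchanged.

2024-02-06 through 2024-02-08, 2024-02-16 through 2024-02-16, 2024-02-20 through 2024-02-21, 2024-02-28 through 2024-02-28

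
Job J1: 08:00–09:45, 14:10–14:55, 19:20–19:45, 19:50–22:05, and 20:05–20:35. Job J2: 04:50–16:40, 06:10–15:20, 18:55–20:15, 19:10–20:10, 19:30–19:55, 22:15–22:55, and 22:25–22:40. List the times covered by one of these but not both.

First set merges to 08:00-09:45, 14:10-14:55, 19:20-19:45, 19:50-22:05.
Second set merges to 04:50-16:40, 18:55-20:15, 22:15-22:55.
A but not B: 20:15-22:05.
B but not A: 04:50-08:00, 09:45-14:10, 14:55-16:40, 18:55-19:20, 19:45-19:50, 22:15-22:55.
Combining gives A △ B.

04:50-08:00, 09:45-14:10, 14:55-16:40, 18:55-19:20, 19:45-19:50, 20:15-22:05, 22:15-22:55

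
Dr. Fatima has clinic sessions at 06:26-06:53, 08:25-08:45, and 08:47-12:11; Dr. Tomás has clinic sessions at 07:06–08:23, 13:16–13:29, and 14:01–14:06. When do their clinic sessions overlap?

06:26-06:53 meets no B interval.
08:25-08:45 meets no B interval.
08:47-12:11 meets no B interval.
No overlap.

none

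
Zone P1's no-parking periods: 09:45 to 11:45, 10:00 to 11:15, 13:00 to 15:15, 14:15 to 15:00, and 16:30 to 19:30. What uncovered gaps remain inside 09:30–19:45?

Covered (merged): 09:45–11:45, 13:00–15:15, 16:30–19:30.
Uncovered inside 09:30–19:45: 09:30–09:45, 11:45–13:00, 15:15–16:30, 19:30–19:45.

09:30–09:45, 11:45–13:00, 15:15–16:30, 19:30–19:45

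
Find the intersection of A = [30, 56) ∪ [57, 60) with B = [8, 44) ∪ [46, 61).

[30, 44) ∪ [46, 56) ∪ [57, 60)

[30, 56) meets the second set on [30, 44), [46, 56).
[57, 60) meets the second set on [57, 60).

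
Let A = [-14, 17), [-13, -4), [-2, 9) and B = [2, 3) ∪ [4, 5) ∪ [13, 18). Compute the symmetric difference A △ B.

[-14, 2) ∪ [3, 4) ∪ [5, 13) ∪ [17, 18)

Merge the first list: [-14, 17).
A \ B = [-14, 2), [3, 4), [5, 13).
B \ A = [17, 18).
Union of the two gives the symmetric difference.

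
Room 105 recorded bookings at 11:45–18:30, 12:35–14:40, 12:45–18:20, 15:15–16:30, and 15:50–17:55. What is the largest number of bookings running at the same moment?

4

At 15:50, 4 of the intervals are simultaneously active.
No point has more.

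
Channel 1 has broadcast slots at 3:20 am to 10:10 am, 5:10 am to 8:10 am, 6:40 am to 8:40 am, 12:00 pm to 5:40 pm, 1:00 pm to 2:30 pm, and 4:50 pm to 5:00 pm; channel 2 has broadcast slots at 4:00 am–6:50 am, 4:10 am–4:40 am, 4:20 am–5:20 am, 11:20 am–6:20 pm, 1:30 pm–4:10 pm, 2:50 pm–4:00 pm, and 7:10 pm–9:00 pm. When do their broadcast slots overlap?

Merge the first list: 3:20 am–10:10 am, 12:00 pm–5:40 pm.
Merge the second list: 4:00 am–6:50 am, 11:20 am–6:20 pm, 7:10 pm–9:00 pm.
3:20 am–10:10 am overlaps B on 4:00 am–6:50 am.
12:00 pm–5:40 pm overlaps B on 12:00 pm–5:40 pm.

4:00 am–6:50 am, 12:00 pm–5:40 pm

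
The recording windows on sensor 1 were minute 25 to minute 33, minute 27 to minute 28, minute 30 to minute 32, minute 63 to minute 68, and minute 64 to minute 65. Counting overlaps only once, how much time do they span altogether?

13 minutes

Merged: minute 25 to minute 33, minute 63 to minute 68.
Lengths: 8 minutes + 5 minutes = 13 minutes.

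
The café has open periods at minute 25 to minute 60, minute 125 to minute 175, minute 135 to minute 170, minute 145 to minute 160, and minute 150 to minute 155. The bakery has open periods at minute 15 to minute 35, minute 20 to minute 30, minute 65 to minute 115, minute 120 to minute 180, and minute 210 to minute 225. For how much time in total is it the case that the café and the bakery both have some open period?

60 minutes

First set merges to minute 25 to minute 60, minute 125 to minute 175.
Second set merges to minute 15 to minute 35, minute 65 to minute 115, minute 120 to minute 180, minute 210 to minute 225.
A ∩ B = minute 25 to minute 35, minute 125 to minute 175.
Total: 10 minutes + 50 minutes = 60 minutes.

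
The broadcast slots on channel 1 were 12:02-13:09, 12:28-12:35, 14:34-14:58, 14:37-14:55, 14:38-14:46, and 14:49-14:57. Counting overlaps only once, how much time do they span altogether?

Merged: 12:02–13:09, 14:34–14:58.
Lengths: 1 h 7 min + 24 min = 1 h 31 min.

1 h 31 min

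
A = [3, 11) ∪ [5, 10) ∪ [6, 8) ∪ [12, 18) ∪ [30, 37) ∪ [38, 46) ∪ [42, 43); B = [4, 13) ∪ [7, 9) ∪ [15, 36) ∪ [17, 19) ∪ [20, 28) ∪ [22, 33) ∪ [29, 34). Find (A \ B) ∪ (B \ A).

[3, 4) ∪ [11, 12) ∪ [13, 15) ∪ [18, 30) ∪ [36, 37) ∪ [38, 46)

First set merges to [3, 11), [12, 18), [30, 37), [38, 46).
Second set merges to [4, 13), [15, 36).
Only in the first: [3, 4), [13, 15), [36, 37), [38, 46).
Only in the second: [11, 12), [18, 30).
Together these are the periods covered by exactly one.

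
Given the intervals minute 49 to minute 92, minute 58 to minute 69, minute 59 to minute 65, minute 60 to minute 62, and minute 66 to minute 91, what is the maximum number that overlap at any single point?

Walk the sorted start/end points keeping a running depth.
The depth first hits 4 at minute 60.

4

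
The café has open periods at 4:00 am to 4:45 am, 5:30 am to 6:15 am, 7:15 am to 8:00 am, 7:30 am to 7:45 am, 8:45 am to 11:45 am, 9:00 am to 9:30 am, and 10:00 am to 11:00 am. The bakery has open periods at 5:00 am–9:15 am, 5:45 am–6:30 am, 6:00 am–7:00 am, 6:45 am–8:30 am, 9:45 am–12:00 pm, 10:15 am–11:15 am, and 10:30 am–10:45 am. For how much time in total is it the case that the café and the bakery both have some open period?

4 h

Merge the first list: 4:00 am–4:45 am, 5:30 am–6:15 am, 7:15 am–8:00 am, 8:45 am–11:45 am.
Merge the second list: 5:00 am–9:15 am, 9:45 am–12:00 pm.
A ∩ B = 5:30 am–6:15 am, 7:15 am–8:00 am, 8:45 am–9:15 am, 9:45 am–11:45 am.
Total: 45 min + 45 min + 30 min + 2 h = 4 h.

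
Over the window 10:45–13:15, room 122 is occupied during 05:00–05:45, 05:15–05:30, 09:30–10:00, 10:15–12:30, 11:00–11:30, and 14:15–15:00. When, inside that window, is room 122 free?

The merged coverage is 05:00–05:45, 09:30–10:00, 10:15–12:30, 14:15–15:00.
Complement within 10:45–13:15: 12:30–13:15.

12:30–13:15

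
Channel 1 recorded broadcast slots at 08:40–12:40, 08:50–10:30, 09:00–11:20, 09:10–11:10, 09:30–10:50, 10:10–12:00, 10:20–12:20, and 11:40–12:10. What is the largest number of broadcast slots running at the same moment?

Sweep endpoints in order; track running count of active intervals.
Peak of 7 reached at 10:20.

7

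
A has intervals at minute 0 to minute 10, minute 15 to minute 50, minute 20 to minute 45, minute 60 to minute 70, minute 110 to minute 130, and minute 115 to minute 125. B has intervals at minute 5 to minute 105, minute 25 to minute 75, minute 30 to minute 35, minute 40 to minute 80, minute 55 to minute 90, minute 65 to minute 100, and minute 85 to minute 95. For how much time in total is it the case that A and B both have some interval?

50 minutes

Merge the first list: minute 0 to minute 10, minute 15 to minute 50, minute 60 to minute 70, minute 110 to minute 130.
Merge the second list: minute 5 to minute 105.
A ∩ B = minute 5 to minute 10, minute 15 to minute 50, minute 60 to minute 70.
Total: 5 minutes + 35 minutes + 10 minutes = 50 minutes.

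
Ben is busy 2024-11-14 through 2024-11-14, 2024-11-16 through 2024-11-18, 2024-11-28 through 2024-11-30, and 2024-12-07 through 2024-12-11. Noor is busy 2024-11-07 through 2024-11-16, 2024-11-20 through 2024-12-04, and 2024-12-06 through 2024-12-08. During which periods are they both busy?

2024-11-14 through 2024-11-14, 2024-11-16 through 2024-11-16, 2024-11-28 through 2024-11-30, 2024-12-07 through 2024-12-08

2024-11-14 through 2024-11-14 ∩ B → 2024-11-14 through 2024-11-14.
2024-11-16 through 2024-11-18 ∩ B → 2024-11-16 through 2024-11-16.
2024-11-28 through 2024-11-30 ∩ B → 2024-11-28 through 2024-11-30.
2024-12-07 through 2024-12-11 ∩ B → 2024-12-07 through 2024-12-08.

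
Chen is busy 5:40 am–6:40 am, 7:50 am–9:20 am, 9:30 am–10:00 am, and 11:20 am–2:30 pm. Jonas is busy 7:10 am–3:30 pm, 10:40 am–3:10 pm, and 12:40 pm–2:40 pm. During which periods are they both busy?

B, merged: 7:10 am–3:30 pm.
5:40 am–6:40 am meets no B interval.
7:50 am–9:20 am ∩ B → 7:50 am–9:20 am.
9:30 am–10:00 am ∩ B → 9:30 am–10:00 am.
11:20 am–2:30 pm ∩ B → 11:20 am–2:30 pm.

7:50 am–9:20 am, 9:30 am–10:00 am, 11:20 am–2:30 pm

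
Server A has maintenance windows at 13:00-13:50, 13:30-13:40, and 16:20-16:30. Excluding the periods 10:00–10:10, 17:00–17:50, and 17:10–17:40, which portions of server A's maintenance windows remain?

13:00-13:50, 16:20-16:30

Merge the first list: 13:00-13:50, 16:20-16:30.
Merge the second list: 10:00-10:10, 17:00-17:50.
13:00-13:50 is untouched.
16:20-16:30 is untouched.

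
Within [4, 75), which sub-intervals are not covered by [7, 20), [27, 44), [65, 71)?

Covered (merged): [7, 20), [27, 44), [65, 71).
Uncovered inside [4, 75): [4, 7), [20, 27), [44, 65), [71, 75).

[4, 7) ∪ [20, 27) ∪ [44, 65) ∪ [71, 75)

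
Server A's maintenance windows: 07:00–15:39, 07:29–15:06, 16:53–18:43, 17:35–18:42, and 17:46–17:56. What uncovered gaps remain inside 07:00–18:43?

15:39–16:53

Covered (merged): 07:00–15:39, 16:53–18:43.
Uncovered inside 07:00–18:43: 15:39–16:53.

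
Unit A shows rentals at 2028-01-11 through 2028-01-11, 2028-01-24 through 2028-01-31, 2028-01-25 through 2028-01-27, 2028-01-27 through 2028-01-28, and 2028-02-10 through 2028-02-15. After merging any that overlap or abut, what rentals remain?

2028-01-11 through 2028-01-11, 2028-01-24 through 2028-01-31, 2028-02-10 through 2028-02-15

2028-01-24 through 2028-01-31 is disjoint → start new block.
2028-01-25 through 2028-01-27 overlaps/touches 2028-01-24 through 2028-01-31 → extend to 2028-01-24 through 2028-01-31.
2028-01-27 through 2028-01-28 overlaps/touches 2028-01-24 through 2028-01-31 → extend to 2028-01-24 through 2028-01-31.
2028-02-10 through 2028-02-15 is disjoint → start new block.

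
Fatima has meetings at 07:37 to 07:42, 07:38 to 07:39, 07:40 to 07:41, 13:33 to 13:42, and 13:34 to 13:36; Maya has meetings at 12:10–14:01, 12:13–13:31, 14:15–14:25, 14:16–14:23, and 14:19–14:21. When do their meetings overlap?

13:33-13:42

Merge the first list: 07:37-07:42, 13:33-13:42.
Merge the second list: 12:10-14:01, 14:15-14:25.
07:37-07:42: no overlap with the second set.
13:33-13:42 meets the second set on 13:33-13:42.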